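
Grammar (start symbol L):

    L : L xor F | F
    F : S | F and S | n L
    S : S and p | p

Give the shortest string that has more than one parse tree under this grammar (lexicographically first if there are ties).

length 1: no string has ≥2 trees
length 2: no string has ≥2 trees
length 3: p and p has 2 parse trees

Two derivations of p and p:
  L ⇒ F ⇒ S ⇒ S and p ⇒ p and p
  L ⇒ F ⇒ F and S ⇒ S and S ⇒ p and S ⇒ p and p

p and p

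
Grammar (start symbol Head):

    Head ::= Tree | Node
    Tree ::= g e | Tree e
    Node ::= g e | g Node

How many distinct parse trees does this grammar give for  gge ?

Parse trees for gge:
  [Head [Node g [Node g e]]]

1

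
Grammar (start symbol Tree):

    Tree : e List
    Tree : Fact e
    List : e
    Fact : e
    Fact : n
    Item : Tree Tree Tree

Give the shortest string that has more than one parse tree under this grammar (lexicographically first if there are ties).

length 2: e e has 2 parse trees

Two derivations of e e:
  Tree ⇒ e List ⇒ e e
  Tree ⇒ Fact e ⇒ e e

e e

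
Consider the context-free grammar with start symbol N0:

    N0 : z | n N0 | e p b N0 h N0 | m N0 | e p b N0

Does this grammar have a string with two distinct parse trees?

Ambiguous

Witness: e p b e p b z h z

Derivation 1: N0 ⇒ e p b N0 h N0 ⇒ e p b e p b N0 h N0 ⇒ e p b e p b z h N0 ⇒ e p b e p b z h z
Derivation 2: N0 ⇒ e p b N0 ⇒ e p b e p b N0 h N0 ⇒ e p b e p b z h N0 ⇒ e p b e p b z h z

Two distinct leftmost derivations for the same string.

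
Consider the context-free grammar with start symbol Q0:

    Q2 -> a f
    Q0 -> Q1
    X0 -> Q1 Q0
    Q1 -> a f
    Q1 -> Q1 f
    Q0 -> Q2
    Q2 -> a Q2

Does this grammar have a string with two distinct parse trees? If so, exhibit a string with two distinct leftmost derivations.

Ambiguous

Witness: a f

Derivation 1: Q0 ⇒ Q1 ⇒ a f
Derivation 2: Q0 ⇒ Q2 ⇒ a f

Two distinct leftmost derivations for the same string.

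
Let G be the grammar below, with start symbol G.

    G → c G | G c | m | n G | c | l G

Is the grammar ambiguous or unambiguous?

Ambiguous

Witness: c c

Derivation 1: G ⇒ c G ⇒ c c
Derivation 2: G ⇒ G c ⇒ c c

Two distinct leftmost derivations for the same string.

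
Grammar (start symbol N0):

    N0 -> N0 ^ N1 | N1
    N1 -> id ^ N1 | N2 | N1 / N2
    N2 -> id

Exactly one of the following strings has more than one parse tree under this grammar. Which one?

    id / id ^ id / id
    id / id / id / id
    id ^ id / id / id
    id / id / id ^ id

id / id ^ id / id: 1 tree
id / id / id / id: 1 tree
id ^ id / id / id: 4 trees
id / id / id ^ id: 1 tree

id ^ id / id / id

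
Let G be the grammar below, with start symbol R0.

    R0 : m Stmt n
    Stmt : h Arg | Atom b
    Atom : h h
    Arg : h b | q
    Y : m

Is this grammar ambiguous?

Ambiguous

Witness: m h h b n

Derivation 1: R0 ⇒ m Stmt n ⇒ m h Arg n ⇒ m h h b n
Derivation 2: R0 ⇒ m Stmt n ⇒ m Atom b n ⇒ m h h b n

Two distinct leftmost derivations for the same string.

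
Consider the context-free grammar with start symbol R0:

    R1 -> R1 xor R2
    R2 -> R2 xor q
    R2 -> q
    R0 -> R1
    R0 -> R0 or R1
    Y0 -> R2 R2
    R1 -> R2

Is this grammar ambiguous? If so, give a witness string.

Ambiguous

Witness: q xor q

Derivation 1: R0 ⇒ R1 ⇒ R1 xor R2 ⇒ R2 xor R2 ⇒ q xor R2 ⇒ q xor q
Derivation 2: R0 ⇒ R1 ⇒ R2 ⇒ R2 xor q ⇒ q xor q

Two distinct leftmost derivations for the same string.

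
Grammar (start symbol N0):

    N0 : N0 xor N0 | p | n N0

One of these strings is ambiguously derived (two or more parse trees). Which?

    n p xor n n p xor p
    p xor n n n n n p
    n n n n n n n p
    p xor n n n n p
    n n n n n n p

n p xor n n p xor p

n p xor n n p xor p: 9 trees
p xor n n n n n p: 1 tree
n n n n n n n p: 1 tree
p xor n n n n p: 1 tree
n n n n n n p: 1 tree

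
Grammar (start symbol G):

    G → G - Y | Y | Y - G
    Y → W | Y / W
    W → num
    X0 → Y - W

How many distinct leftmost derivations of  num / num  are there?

1

Parse trees for num / num:
  [G [Y [Y [W num]] / [W num]]]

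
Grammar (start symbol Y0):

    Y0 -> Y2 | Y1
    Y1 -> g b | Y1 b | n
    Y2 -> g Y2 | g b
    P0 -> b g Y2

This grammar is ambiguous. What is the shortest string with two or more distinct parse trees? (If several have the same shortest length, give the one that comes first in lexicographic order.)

length 1: no string has ≥2 trees
length 2: g b has 2 parse trees

Two derivations of g b:
  Y0 ⇒ Y2 ⇒ g b
  Y0 ⇒ Y1 ⇒ g b

g b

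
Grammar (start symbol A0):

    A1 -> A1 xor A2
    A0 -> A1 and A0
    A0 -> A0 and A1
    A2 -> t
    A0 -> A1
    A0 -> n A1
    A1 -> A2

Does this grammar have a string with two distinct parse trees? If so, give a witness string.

Ambiguous

Witness: t and t

Derivation 1: A0 ⇒ A1 and A0 ⇒ A2 and A0 ⇒ t and A0 ⇒ t and A1 ⇒ t and A2 ⇒ t and t
Derivation 2: A0 ⇒ A0 and A1 ⇒ A1 and A1 ⇒ A2 and A1 ⇒ t and A1 ⇒ t and A2 ⇒ t and t

Two distinct leftmost derivations for the same string.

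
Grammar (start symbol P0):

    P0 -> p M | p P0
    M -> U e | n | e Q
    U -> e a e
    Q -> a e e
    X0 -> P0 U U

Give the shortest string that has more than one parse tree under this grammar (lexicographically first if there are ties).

p e a e e

length 2: no string has ≥2 trees
length 3: no string has ≥2 trees
length 4: no string has ≥2 trees
length 5: p e a e e has 2 parse trees

Two derivations of p e a e e:
  P0 ⇒ p M ⇒ p U e ⇒ p e a e e
  P0 ⇒ p M ⇒ p e Q ⇒ p e a e e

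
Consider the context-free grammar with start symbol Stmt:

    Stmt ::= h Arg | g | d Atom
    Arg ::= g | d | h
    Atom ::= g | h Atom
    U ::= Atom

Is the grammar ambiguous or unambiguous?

Only Stmt, Arg, Atom are reachable from Stmt; ignoring the rest: Restricted to the reachable nonterminals, every rule has the form A → t or A → t B, and no two rules for the same A share a first terminal. The grammar encodes a DFA — one run per string.

Unambiguous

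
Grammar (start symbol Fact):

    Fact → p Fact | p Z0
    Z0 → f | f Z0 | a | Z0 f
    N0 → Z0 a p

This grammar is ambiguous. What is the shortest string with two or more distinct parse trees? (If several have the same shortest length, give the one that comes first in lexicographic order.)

p f f

length 2: no string has ≥2 trees
length 3: p f f has 2 parse trees

Two derivations of p f f:
  Fact ⇒ p Z0 ⇒ p f Z0 ⇒ p f f
  Fact ⇒ p Z0 ⇒ p Z0 f ⇒ p f f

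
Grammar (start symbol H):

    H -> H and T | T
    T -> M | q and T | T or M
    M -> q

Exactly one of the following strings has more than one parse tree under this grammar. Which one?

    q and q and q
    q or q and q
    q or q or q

q and q and q

q and q and q: 4 trees
q or q and q: 1 tree
q or q or q: 1 tree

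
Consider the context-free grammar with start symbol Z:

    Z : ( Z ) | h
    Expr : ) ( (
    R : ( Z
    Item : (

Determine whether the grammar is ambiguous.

Only Z is reachable from Z; ignoring the rest: Each string is a nest of matched brackets around a single atom. An opening bracket forces the recursive rule; an atom forces the base rule.

Unambiguous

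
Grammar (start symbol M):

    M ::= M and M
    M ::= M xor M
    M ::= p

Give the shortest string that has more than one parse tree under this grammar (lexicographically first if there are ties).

length 1: no string has ≥2 trees
length 3: no string has ≥2 trees
length 5: p and p and p has 2 parse trees

Two derivations of p and p and p:
  M ⇒ M and M ⇒ M and M and M ⇒ p and M and M ⇒ p and p and M ⇒ p and p and p
  M ⇒ M and M ⇒ p and M ⇒ p and M and M ⇒ p and p and M ⇒ p and p and p

p and p and p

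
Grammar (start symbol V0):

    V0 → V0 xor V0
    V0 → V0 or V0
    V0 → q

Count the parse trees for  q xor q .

1

Parse trees for q xor q:
  [V0 [V0 q] xor [V0 q]]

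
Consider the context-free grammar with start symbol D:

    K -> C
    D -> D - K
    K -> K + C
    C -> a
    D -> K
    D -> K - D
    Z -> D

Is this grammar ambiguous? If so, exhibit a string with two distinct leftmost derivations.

Ambiguous

Witness: a - a

Derivation 1: D ⇒ D - K ⇒ K - K ⇒ C - K ⇒ a - K ⇒ a - C ⇒ a - a
Derivation 2: D ⇒ K - D ⇒ C - D ⇒ a - D ⇒ a - K ⇒ a - C ⇒ a - a

Two distinct leftmost derivations for the same string.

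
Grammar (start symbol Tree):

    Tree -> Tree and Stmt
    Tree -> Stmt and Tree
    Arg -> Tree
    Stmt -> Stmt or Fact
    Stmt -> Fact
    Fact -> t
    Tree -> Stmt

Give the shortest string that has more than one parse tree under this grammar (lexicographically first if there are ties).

t and t

length 1: no string has ≥2 trees
length 3: t and t has 2 parse trees

Two derivations of t and t:
  Tree ⇒ Tree and Stmt ⇒ Stmt and Stmt ⇒ Fact and Stmt ⇒ t and Stmt ⇒ t and Fact ⇒ t and t
  Tree ⇒ Stmt and Tree ⇒ Fact and Tree ⇒ t and Tree ⇒ t and Stmt ⇒ t and Fact ⇒ t and t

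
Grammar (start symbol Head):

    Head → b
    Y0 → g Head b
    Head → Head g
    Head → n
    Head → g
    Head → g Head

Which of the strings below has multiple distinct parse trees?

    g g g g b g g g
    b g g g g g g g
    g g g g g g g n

g g g g b g g g

g g g g b g g g: 35 trees
b g g g g g g g: 1 tree
g g g g g g g n: 1 tree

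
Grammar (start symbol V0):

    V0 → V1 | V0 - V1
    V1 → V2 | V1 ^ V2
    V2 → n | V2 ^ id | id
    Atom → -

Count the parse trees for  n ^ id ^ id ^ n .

4

Parse trees for n ^ id ^ id ^ n:
  [V0 [V1 [V1 [V2 [V2 [V2 n] ^ id] ^ id]] ^ [V2 n]]]
  [V0 [V1 [V1 [V1 [V2 n]] ^ [V2 [V2 id] ^ id]] ^ [V2 n]]]
  [V0 [V1 [V1 [V1 [V2 [V2 n] ^ id]] ^ [V2 id]] ^ [V2 n]]]
  [V0 [V1 [V1 [V1 [V1 [V2 n]] ^ [V2 id]] ^ [V2 id]] ^ [V2 n]]]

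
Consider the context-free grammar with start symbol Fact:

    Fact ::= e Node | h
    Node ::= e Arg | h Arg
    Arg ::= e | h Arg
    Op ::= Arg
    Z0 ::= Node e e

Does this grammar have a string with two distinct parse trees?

Unambiguous

(Op, Z0 are unreachable from Fact, so their rules don't affect L(Fact).) Restricted to the reachable nonterminals, every rule has the form A → t or A → t B, and no two rules for the same A share a first terminal. The grammar encodes a DFA — one run per string.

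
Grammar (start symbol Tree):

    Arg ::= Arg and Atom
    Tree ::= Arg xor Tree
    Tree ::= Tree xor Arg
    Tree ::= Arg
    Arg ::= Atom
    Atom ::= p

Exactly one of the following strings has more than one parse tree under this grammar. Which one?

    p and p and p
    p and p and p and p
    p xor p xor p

p xor p xor p

p and p and p: 1 tree
p and p and p and p: 1 tree
p xor p xor p: 4 trees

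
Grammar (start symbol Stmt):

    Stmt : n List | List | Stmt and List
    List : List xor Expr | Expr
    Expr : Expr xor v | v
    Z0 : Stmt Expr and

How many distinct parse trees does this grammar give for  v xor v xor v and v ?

4

Parse trees for v xor v xor v and v:
  [Stmt [Stmt [List [List [Expr v]] xor [Expr [Expr v] xor v]]] and [List [Expr v]]]
  [Stmt [Stmt [List [List [List [Expr v]] xor [Expr v]] xor [Expr v]]] and [List [Expr v]]]
  [Stmt [Stmt [List [List [Expr [Expr v] xor v]] xor [Expr v]]] and [List [Expr v]]]
  [Stmt [Stmt [List [Expr [Expr [Expr v] xor v] xor v]]] and [List [Expr v]]]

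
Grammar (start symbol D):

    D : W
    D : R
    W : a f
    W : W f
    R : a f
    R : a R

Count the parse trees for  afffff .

Parse trees for afffff:
  [D [W [W [W [W [W a f] f] f] f] f]]

1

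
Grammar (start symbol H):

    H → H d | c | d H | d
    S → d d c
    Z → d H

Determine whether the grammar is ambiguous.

Witness: d d

Derivation 1: H ⇒ H d ⇒ d d
Derivation 2: H ⇒ d H ⇒ d d

Two distinct leftmost derivations for the same string.

Ambiguous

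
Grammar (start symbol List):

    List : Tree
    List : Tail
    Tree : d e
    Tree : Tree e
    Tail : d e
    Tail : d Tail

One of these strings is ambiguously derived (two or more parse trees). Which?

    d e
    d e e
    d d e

d e: 2 trees
d e e: 1 tree
d d e: 1 tree

d e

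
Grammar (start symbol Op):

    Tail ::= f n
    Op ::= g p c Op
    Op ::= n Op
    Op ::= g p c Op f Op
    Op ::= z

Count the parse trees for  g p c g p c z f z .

2

Parse trees for g p c g p c z f z:
  [Op g p c [Op g p c [Op z] f [Op z]]]
  [Op g p c [Op g p c [Op z]] f [Op z]]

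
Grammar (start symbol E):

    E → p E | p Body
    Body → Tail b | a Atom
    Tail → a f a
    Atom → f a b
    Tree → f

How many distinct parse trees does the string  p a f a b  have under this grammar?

Parse trees for p a f a b:
  [E p [Body [Tail a f a] b]]
  [E p [Body a [Atom f a b]]]

2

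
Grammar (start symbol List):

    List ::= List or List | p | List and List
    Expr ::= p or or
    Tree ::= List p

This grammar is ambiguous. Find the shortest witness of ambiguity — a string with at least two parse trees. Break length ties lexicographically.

length 1: no string has ≥2 trees
length 3: no string has ≥2 trees
length 5: p and p and p has 2 parse trees

Two derivations of p and p and p:
  List ⇒ List and List ⇒ p and List ⇒ p and List and List ⇒ p and p and List ⇒ p and p and p
  List ⇒ List and List ⇒ List and List and List ⇒ p and List and List ⇒ p and p and List ⇒ p and p and p

p and p and p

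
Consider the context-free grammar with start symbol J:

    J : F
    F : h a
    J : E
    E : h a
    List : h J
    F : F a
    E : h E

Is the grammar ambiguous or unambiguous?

Witness: h a

Derivation 1: J ⇒ F ⇒ h a
Derivation 2: J ⇒ E ⇒ h a

Two distinct leftmost derivations for the same string.

Ambiguous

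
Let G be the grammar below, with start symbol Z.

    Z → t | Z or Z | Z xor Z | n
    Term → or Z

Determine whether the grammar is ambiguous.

Ambiguous

Witness: n or n or n

Derivation 1: Z ⇒ Z or Z ⇒ Z or Z or Z ⇒ n or Z or Z ⇒ n or n or Z ⇒ n or n or n
Derivation 2: Z ⇒ Z or Z ⇒ n or Z ⇒ n or Z or Z ⇒ n or n or Z ⇒ n or n or n

Two distinct leftmost derivations for the same string.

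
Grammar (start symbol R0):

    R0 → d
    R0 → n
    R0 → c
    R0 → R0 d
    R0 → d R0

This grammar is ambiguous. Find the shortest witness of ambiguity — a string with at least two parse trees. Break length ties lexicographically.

d d

length 1: no string has ≥2 trees
length 2: d d has 2 parse trees

Two derivations of d d:
  R0 ⇒ R0 d ⇒ d d
  R0 ⇒ d R0 ⇒ d d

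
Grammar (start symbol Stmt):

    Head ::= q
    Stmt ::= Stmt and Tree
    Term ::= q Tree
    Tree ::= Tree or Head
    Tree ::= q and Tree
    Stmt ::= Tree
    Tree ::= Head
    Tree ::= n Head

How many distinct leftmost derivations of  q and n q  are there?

Parse trees for q and n q:
  [Stmt [Stmt [Tree [Head q]]] and [Tree n [Head q]]]
  [Stmt [Tree q and [Tree n [Head q]]]]

2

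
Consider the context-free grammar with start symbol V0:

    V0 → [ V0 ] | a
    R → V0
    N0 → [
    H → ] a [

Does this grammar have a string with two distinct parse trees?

Unambiguous

Only V0 is reachable from V0; ignoring the rest: L(V0) is { openⁿ atom closeⁿ : n ≥ 0 }. The bracket depth fixes n, and the derivation is forced at every step.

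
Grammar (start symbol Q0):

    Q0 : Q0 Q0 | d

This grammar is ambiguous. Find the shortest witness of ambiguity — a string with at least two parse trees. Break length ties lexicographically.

length 1: no string has ≥2 trees
length 2: no string has ≥2 trees
length 3: d d d has 2 parse trees

Two derivations of d d d:
  Q0 ⇒ Q0 Q0 ⇒ Q0 Q0 Q0 ⇒ d Q0 Q0 ⇒ d d Q0 ⇒ d d d
  Q0 ⇒ Q0 Q0 ⇒ d Q0 ⇒ d Q0 Q0 ⇒ d d Q0 ⇒ d d d

d d d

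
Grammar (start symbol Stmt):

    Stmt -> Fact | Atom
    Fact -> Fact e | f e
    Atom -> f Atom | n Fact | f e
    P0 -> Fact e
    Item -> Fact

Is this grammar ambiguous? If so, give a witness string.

Ambiguous

Witness: f e

Derivation 1: Stmt ⇒ Fact ⇒ f e
Derivation 2: Stmt ⇒ Atom ⇒ f e

Two distinct leftmost derivations for the same string.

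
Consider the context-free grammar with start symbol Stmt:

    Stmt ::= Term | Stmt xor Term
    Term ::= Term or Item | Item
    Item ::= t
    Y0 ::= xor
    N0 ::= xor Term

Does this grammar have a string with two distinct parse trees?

Unambiguous

Only Stmt, Term, Item are reachable from Stmt; ignoring the rest: The grammar is stratified — Stmt handles 'xor' (left-recursive), Term handles 'or', Item atoms. Each operator has a fixed associativity and precedence level, so every string has one parse.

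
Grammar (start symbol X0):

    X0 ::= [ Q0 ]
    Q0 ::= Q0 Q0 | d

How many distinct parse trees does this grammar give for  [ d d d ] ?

2

Parse trees for [ d d d ]:
  [X0 [ [Q0 [Q0 d] [Q0 [Q0 d] [Q0 d]]] ]]
  [X0 [ [Q0 [Q0 [Q0 d] [Q0 d]] [Q0 d]] ]]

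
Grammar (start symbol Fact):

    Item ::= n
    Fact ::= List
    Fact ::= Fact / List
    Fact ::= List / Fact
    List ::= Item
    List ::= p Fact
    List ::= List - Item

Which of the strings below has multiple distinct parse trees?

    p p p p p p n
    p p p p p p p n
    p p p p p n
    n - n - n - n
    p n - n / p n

p p p p p p n: 1 tree
p p p p p p p n: 1 tree
p p p p p n: 1 tree
n - n - n - n: 1 tree
p n - n / p n: 6 trees

p n - n / p n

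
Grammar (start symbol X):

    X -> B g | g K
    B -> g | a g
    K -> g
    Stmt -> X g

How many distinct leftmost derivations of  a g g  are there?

1

Parse trees for a g g:
  [X [B a g] g]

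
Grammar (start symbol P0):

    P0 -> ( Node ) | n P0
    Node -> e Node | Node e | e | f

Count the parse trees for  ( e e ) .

2

Parse trees for ( e e ):
  [P0 ( [Node e [Node e]] )]
  [P0 ( [Node [Node e] e] )]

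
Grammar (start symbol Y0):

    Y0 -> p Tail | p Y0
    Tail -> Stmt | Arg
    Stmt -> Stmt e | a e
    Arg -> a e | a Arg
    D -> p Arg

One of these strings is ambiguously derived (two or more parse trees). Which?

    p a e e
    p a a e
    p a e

p a e

p a e e: 1 tree
p a a e: 1 tree
p a e: 2 trees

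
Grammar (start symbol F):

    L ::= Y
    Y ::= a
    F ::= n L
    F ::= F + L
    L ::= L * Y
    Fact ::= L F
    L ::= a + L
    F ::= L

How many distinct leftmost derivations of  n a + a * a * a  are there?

4

Parse trees for n a + a * a * a:
  [F n [L [L [L a + [L [Y a]]] * [Y a]] * [Y a]]]
  [F n [L [L a + [L [L [Y a]] * [Y a]]] * [Y a]]]
  [F n [L a + [L [L [L [Y a]] * [Y a]] * [Y a]]]]
  [F [F n [L [Y a]]] + [L [L [L [Y a]] * [Y a]] * [Y a]]]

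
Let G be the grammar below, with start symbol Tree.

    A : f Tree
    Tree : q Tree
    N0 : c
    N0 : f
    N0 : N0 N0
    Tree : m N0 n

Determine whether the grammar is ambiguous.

Witness: m c c c n

Derivation 1: Tree ⇒ m N0 n ⇒ m N0 N0 n ⇒ m c N0 n ⇒ m c N0 N0 n ⇒ m c c N0 n ⇒ m c c c n
Derivation 2: Tree ⇒ m N0 n ⇒ m N0 N0 n ⇒ m N0 N0 N0 n ⇒ m c N0 N0 n ⇒ m c c N0 n ⇒ m c c c n

Two distinct leftmost derivations for the same string.

Ambiguous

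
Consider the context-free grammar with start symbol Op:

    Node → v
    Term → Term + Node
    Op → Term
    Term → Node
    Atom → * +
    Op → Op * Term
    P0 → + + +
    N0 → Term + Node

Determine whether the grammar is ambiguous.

(P0, Atom, N0 are unreachable from Op, so their rules don't affect L(Op).) Op → Op * Term | Term  ;  Term → Term + Node | Node  — a left-associative chain with Node at the bottom. Each string factors uniquely by precedence.

Unambiguous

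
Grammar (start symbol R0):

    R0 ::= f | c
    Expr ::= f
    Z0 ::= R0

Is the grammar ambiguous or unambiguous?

(Expr, Z0 are unreachable from R0, so their rules don't affect L(R0).) The reachable rules are right-linear with at most one rule per (nonterminal, next-terminal) pair. Each input token forces the next rule, so parsing is deterministic.

Unambiguous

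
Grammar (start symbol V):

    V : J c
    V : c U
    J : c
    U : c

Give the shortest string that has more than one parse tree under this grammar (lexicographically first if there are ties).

c c

length 2: c c has 2 parse trees

Two derivations of c c:
  V ⇒ J c ⇒ c c
  V ⇒ c U ⇒ c c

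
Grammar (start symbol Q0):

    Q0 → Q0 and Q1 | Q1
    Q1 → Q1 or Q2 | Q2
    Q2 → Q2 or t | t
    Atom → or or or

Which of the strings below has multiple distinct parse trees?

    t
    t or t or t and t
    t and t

t: 1 tree
t or t or t and t: 4 trees
t and t: 1 tree

t or t or t and t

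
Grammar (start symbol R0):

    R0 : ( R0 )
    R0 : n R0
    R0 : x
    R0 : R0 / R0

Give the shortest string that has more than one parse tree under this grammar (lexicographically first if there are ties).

length 1: no string has ≥2 trees
length 2: no string has ≥2 trees
length 3: no string has ≥2 trees
length 4: n x / x has 2 parse trees

Two derivations of n x / x:
  R0 ⇒ n R0 ⇒ n R0 / R0 ⇒ n x / R0 ⇒ n x / x
  R0 ⇒ R0 / R0 ⇒ n R0 / R0 ⇒ n x / R0 ⇒ n x / x

n x / x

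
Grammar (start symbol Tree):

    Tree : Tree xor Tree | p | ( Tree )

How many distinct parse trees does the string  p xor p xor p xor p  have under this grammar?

5

Parse trees for p xor p xor p xor p:
  [Tree [Tree p] xor [Tree [Tree p] xor [Tree [Tree p] xor [Tree p]]]]
  [Tree [Tree p] xor [Tree [Tree [Tree p] xor [Tree p]] xor [Tree p]]]
  [Tree [Tree [Tree p] xor [Tree p]] xor [Tree [Tree p] xor [Tree p]]]
  [Tree [Tree [Tree p] xor [Tree [Tree p] xor [Tree p]]] xor [Tree p]]
  [Tree [Tree [Tree [Tree p] xor [Tree p]] xor [Tree p]] xor [Tree p]]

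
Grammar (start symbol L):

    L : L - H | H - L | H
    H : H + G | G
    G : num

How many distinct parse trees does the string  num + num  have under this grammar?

1

Parse trees for num + num:
  [L [H [H [G num]] + [G num]]]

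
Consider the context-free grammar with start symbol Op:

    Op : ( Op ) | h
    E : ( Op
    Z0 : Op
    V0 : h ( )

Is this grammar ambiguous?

(E, Z0, V0 are unreachable from Op, so their rules don't affect L(Op).) L(Op) is { openⁿ atom closeⁿ : n ≥ 0 }. The bracket depth fixes n, and the derivation is forced at every step.

Unambiguous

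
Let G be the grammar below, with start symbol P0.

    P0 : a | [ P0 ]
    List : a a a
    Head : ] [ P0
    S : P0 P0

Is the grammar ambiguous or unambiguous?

Unambiguous

Only P0 is reachable from P0; ignoring the rest: Each string is a nest of matched brackets around a single atom. An opening bracket forces the recursive rule; an atom forces the base rule.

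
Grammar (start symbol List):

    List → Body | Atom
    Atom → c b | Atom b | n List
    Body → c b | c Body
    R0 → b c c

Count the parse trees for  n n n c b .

Parse trees for n n n c b:
  [List [Atom n [List [Atom n [List [Atom n [List [Body c b]]]]]]]]
  [List [Atom n [List [Atom n [List [Atom n [List [Atom c b]]]]]]]]

2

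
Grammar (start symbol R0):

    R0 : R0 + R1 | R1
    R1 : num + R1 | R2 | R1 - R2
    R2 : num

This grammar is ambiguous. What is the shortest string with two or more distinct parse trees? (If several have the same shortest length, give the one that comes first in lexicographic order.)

length 1: no string has ≥2 trees
length 3: num + num has 2 parse trees

Two derivations of num + num:
  R0 ⇒ R0 + R1 ⇒ R1 + R1 ⇒ R2 + R1 ⇒ num + R1 ⇒ num + R2 ⇒ num + num
  R0 ⇒ R1 ⇒ num + R1 ⇒ num + R2 ⇒ num + num

num + num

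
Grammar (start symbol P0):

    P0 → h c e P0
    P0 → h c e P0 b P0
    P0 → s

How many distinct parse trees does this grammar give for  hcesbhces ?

Parse trees for hcesbhces:
  [P0 h c e [P0 s] b [P0 h c e [P0 s]]]

1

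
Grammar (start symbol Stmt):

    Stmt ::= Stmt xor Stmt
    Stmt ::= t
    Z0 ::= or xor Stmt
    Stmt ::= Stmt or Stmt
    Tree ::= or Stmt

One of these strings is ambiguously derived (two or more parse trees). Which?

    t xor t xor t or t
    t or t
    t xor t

t xor t xor t or t: 5 trees
t or t: 1 tree
t xor t: 1 tree

t xor t xor t or t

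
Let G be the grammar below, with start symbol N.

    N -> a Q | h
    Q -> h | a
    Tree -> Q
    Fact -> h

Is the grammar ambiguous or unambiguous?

Only N, Q are reachable from N; ignoring the rest: The reachable rules are right-linear with at most one rule per (nonterminal, next-terminal) pair. Each input token forces the next rule, so parsing is deterministic.

Unambiguous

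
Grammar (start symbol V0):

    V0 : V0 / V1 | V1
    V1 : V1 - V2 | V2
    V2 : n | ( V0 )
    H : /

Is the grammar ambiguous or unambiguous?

Unambiguous

(H is unreachable from V0, so its rules don't affect L(V0).) This is a standard precedence ladder (V0 over V1 over V2), with each level left-recursive on its own operator ('/' at V0, '-' at V1). That structure is LR(1), hence unambiguous.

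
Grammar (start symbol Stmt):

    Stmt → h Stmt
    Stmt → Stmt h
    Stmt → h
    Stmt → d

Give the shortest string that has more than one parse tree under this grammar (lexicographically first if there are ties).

h h

length 1: no string has ≥2 trees
length 2: h h has 2 parse trees

Two derivations of h h:
  Stmt ⇒ h Stmt ⇒ h h
  Stmt ⇒ Stmt h ⇒ h h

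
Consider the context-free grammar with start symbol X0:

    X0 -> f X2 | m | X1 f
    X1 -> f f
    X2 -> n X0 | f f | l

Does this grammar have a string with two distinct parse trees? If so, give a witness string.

Witness: f f f

Derivation 1: X0 ⇒ f X2 ⇒ f f f
Derivation 2: X0 ⇒ X1 f ⇒ f f f

Two distinct leftmost derivations for the same string.

Ambiguous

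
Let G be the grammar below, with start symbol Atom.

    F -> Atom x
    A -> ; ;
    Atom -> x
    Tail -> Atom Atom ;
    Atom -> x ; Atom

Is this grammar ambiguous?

Unambiguous

Only Atom is reachable from Atom; ignoring the rest: The reachable grammar is A → atom sep A | atom. Each atom is followed by either the separator (recurse) or end-of-string (stop) — no choice point.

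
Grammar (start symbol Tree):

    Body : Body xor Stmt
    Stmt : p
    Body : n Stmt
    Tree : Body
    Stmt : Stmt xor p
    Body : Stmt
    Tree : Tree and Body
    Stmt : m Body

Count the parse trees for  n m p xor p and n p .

4

Parse trees for n m p xor p and n p:
  [Tree [Tree [Body [Body n [Stmt m [Body [Stmt p]]]] xor [Stmt p]]] and [Body n [Stmt p]]]
  [Tree [Tree [Body n [Stmt [Stmt m [Body [Stmt p]]] xor p]]] and [Body n [Stmt p]]]
  [Tree [Tree [Body n [Stmt m [Body [Body [Stmt p]] xor [Stmt p]]]]] and [Body n [Stmt p]]]
  [Tree [Tree [Body n [Stmt m [Body [Stmt [Stmt p] xor p]]]]] and [Body n [Stmt p]]]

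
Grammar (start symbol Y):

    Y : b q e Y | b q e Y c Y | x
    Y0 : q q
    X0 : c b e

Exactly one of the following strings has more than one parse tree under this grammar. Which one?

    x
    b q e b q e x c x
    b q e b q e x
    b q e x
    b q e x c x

b q e b q e x c x

x: 1 tree
b q e b q e x c x: 2 trees
b q e b q e x: 1 tree
b q e x: 1 tree
b q e x c x: 1 tree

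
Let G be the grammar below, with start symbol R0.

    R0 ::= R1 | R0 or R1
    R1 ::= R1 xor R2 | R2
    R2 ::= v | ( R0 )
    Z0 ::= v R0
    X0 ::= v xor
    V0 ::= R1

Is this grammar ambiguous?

Only R0, R1, R2 are reachable from R0; ignoring the rest: R0 → R0 or R1 | R1  ;  R1 → R1 xor R2 | R2  — a left-associative chain with R2 at the bottom. Each string factors uniquely by precedence.

Unambiguous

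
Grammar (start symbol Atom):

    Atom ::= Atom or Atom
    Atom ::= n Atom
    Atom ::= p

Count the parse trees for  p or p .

1

Parse trees for p or p:
  [Atom [Atom p] or [Atom p]]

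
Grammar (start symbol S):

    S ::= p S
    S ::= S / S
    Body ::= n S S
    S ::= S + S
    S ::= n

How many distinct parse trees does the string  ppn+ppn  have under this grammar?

Parse trees for ppn+ppn:
  [S p [S p [S [S n] + [S p [S p [S n]]]]]]
  [S p [S [S p [S n]] + [S p [S p [S n]]]]]
  [S [S p [S p [S n]]] + [S p [S p [S n]]]]

3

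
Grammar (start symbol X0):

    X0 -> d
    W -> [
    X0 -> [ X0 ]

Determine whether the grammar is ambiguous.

Unambiguous

(W is unreachable from X0, so its rules don't affect L(X0).) L(X0) is { openⁿ atom closeⁿ : n ≥ 0 }. The bracket depth fixes n, and the derivation is forced at every step.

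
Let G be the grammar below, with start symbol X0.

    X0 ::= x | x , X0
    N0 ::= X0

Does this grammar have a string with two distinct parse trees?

Unambiguous

(N0 is unreachable from X0, so its rules don't affect L(X0).) Right-recursive list with a separator: after each atom, whether the separator follows determines the rule. One parse per string.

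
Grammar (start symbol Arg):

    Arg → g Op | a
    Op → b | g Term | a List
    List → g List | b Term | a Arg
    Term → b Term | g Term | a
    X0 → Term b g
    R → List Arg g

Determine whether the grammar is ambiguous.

Only Arg, Op, List, Term are reachable from Arg; ignoring the rest: Each reachable nonterminal has at most one production per leading terminal, and all productions are right-linear; the derivation is determined token-by-token.

Unambiguous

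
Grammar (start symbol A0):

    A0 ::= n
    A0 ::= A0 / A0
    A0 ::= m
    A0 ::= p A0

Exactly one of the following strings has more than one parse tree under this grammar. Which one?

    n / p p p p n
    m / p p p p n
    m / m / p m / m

m / m / p m / m

n / p p p p n: 1 tree
m / p p p p n: 1 tree
m / m / p m / m: 7 trees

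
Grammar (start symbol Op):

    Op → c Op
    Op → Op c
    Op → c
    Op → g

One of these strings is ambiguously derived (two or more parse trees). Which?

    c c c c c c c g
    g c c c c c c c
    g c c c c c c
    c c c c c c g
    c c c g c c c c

c c c c c c c g: 1 tree
g c c c c c c c: 1 tree
g c c c c c c: 1 tree
c c c c c c g: 1 tree
c c c g c c c c: 35 trees

c c c g c c c c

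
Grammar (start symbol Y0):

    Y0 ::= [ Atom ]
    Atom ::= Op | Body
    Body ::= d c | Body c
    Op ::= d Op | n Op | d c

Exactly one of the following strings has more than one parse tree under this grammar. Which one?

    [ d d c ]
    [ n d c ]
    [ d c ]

[ d d c ]: 1 tree
[ n d c ]: 1 tree
[ d c ]: 2 trees

[ d c ]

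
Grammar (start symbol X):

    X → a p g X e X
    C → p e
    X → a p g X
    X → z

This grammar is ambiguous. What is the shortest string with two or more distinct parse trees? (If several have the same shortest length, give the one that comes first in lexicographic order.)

a p g a p g z e z

length 1: no string has ≥2 trees
length 4: no string has ≥2 trees
length 6: no string has ≥2 trees
length 7: no string has ≥2 trees
length 9: a p g a p g z e z has 2 parse trees

Two derivations of a p g a p g z e z:
  X ⇒ a p g X e X ⇒ a p g a p g X e X ⇒ a p g a p g z e X ⇒ a p g a p g z e z
  X ⇒ a p g X ⇒ a p g a p g X e X ⇒ a p g a p g z e X ⇒ a p g a p g z e z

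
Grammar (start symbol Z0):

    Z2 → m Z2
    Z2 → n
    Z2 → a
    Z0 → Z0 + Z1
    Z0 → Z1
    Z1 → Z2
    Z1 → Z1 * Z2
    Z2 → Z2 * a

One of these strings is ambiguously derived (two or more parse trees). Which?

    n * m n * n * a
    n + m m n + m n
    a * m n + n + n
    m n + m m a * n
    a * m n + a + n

n * m n * n * a

n * m n * n * a: 2 trees
n + m m n + m n: 1 tree
a * m n + n + n: 1 tree
m n + m m a * n: 1 tree
a * m n + a + n: 1 tree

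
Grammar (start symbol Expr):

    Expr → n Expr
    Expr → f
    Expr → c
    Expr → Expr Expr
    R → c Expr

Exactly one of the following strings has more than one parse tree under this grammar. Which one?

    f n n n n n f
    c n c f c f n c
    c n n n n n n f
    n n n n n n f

f n n n n n f: 1 tree
c n c f c f n c: 90 trees
c n n n n n n f: 1 tree
n n n n n n f: 1 tree

c n c f c f n c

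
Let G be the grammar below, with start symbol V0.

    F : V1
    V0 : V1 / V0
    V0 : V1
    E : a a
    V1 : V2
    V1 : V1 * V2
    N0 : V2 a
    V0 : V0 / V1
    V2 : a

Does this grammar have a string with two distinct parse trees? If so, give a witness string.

Ambiguous

Witness: a / a

Derivation 1: V0 ⇒ V1 / V0 ⇒ V2 / V0 ⇒ a / V0 ⇒ a / V1 ⇒ a / V2 ⇒ a / a
Derivation 2: V0 ⇒ V0 / V1 ⇒ V1 / V1 ⇒ V2 / V1 ⇒ a / V1 ⇒ a / V2 ⇒ a / a

Two distinct leftmost derivations for the same string.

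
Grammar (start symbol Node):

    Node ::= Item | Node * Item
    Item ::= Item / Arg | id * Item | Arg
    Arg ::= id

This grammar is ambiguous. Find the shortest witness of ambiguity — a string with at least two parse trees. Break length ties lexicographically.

id * id

length 1: no string has ≥2 trees
length 3: id * id has 2 parse trees

Two derivations of id * id:
  Node ⇒ Item ⇒ id * Item ⇒ id * Arg ⇒ id * id
  Node ⇒ Node * Item ⇒ Item * Item ⇒ Arg * Item ⇒ id * Item ⇒ id * Arg ⇒ id * id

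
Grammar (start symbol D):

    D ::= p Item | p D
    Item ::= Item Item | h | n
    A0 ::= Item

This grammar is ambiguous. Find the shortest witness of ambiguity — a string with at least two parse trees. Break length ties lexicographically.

p h h h

length 2: no string has ≥2 trees
length 3: no string has ≥2 trees
length 4: p h h h has 2 parse trees

Two derivations of p h h h:
  D ⇒ p Item ⇒ p Item Item ⇒ p Item Item Item ⇒ p h Item Item ⇒ p h h Item ⇒ p h h h
  D ⇒ p Item ⇒ p Item Item ⇒ p h Item ⇒ p h Item Item ⇒ p h h Item ⇒ p h h h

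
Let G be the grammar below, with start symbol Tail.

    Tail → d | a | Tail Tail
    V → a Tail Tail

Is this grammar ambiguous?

Ambiguous

Witness: a a a

Derivation 1: Tail ⇒ Tail Tail ⇒ a Tail ⇒ a Tail Tail ⇒ a a Tail ⇒ a a a
Derivation 2: Tail ⇒ Tail Tail ⇒ Tail Tail Tail ⇒ a Tail Tail ⇒ a a Tail ⇒ a a a

Two distinct leftmost derivations for the same string.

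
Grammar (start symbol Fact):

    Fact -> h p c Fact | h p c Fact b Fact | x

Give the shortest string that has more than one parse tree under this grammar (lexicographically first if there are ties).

length 1: no string has ≥2 trees
length 4: no string has ≥2 trees
length 6: no string has ≥2 trees
length 7: no string has ≥2 trees
length 9: h p c h p c x b x has 2 parse trees

Two derivations of h p c h p c x b x:
  Fact ⇒ h p c Fact ⇒ h p c h p c Fact b Fact ⇒ h p c h p c x b Fact ⇒ h p c h p c x b x
  Fact ⇒ h p c Fact b Fact ⇒ h p c h p c Fact b Fact ⇒ h p c h p c x b Fact ⇒ h p c h p c x b x

h p c h p c x b x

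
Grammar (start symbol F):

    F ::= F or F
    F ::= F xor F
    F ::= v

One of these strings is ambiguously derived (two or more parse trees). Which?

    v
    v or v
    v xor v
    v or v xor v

v: 1 tree
v or v: 1 tree
v xor v: 1 tree
v or v xor v: 2 trees

v or v xor v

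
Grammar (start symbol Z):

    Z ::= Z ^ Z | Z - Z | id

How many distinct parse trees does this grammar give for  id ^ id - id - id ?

5

Parse trees for id ^ id - id - id:
  [Z [Z id] ^ [Z [Z id] - [Z [Z id] - [Z id]]]]
  [Z [Z id] ^ [Z [Z [Z id] - [Z id]] - [Z id]]]
  [Z [Z [Z id] ^ [Z id]] - [Z [Z id] - [Z id]]]
  [Z [Z [Z id] ^ [Z [Z id] - [Z id]]] - [Z id]]
  [Z [Z [Z [Z id] ^ [Z id]] - [Z id]] - [Z id]]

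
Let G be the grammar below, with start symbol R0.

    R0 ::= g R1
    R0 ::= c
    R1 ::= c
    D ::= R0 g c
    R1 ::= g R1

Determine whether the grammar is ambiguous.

Unambiguous

(D is unreachable from R0, so its rules don't affect L(R0).) The reachable rules are right-linear with at most one rule per (nonterminal, next-terminal) pair. Each input token forces the next rule, so parsing is deterministic.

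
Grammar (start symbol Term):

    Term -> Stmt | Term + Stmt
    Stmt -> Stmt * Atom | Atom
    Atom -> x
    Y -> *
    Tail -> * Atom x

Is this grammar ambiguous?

Unambiguous

Only Term, Stmt, Atom are reachable from Term; ignoring the rest: The grammar is stratified — Term handles '+' (left-recursive), Stmt handles '*', Atom atoms. Each operator has a fixed associativity and precedence level, so every string has one parse.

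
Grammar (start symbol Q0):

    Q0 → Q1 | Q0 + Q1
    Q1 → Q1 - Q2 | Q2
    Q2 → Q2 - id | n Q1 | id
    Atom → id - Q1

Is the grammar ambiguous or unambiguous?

Witness: id - id

Derivation 1: Q0 ⇒ Q1 ⇒ Q1 - Q2 ⇒ Q2 - Q2 ⇒ id - Q2 ⇒ id - id
Derivation 2: Q0 ⇒ Q1 ⇒ Q2 ⇒ Q2 - id ⇒ id - id

Two distinct leftmost derivations for the same string.

Ambiguous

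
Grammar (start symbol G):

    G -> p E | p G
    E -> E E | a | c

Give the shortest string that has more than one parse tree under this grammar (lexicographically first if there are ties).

length 2: no string has ≥2 trees
length 3: no string has ≥2 trees
length 4: p a a a has 2 parse trees

Two derivations of p a a a:
  G ⇒ p E ⇒ p E E ⇒ p E E E ⇒ p a E E ⇒ p a a E ⇒ p a a a
  G ⇒ p E ⇒ p E E ⇒ p a E ⇒ p a E E ⇒ p a a E ⇒ p a a a

p a a a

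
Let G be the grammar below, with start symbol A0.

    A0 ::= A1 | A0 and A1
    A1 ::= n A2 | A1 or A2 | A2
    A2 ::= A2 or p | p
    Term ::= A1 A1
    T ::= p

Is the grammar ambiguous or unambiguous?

Witness: p or p

Derivation 1: A0 ⇒ A1 ⇒ A1 or A2 ⇒ A2 or A2 ⇒ p or A2 ⇒ p or p
Derivation 2: A0 ⇒ A1 ⇒ A2 ⇒ A2 or p ⇒ p or p

Two distinct leftmost derivations for the same string.

Ambiguous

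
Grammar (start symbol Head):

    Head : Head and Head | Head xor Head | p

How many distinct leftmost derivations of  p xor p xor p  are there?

Parse trees for p xor p xor p:
  [Head [Head p] xor [Head [Head p] xor [Head p]]]
  [Head [Head [Head p] xor [Head p]] xor [Head p]]

2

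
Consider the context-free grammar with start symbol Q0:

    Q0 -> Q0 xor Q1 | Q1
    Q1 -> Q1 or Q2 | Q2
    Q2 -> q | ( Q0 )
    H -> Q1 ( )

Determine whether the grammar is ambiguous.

Only Q0, Q1, Q2 are reachable from Q0; ignoring the rest: The grammar is stratified — Q0 handles 'xor' (left-recursive), Q1 handles 'or', Q2 atoms. Each operator has a fixed associativity and precedence level, so every string has one parse.

Unambiguous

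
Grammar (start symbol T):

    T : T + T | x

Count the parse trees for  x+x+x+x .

5

Parse trees for x+x+x+x:
  [T [T x] + [T [T x] + [T [T x] + [T x]]]]
  [T [T x] + [T [T [T x] + [T x]] + [T x]]]
  [T [T [T x] + [T x]] + [T [T x] + [T x]]]
  [T [T [T x] + [T [T x] + [T x]]] + [T x]]
  [T [T [T [T x] + [T x]] + [T x]] + [T x]]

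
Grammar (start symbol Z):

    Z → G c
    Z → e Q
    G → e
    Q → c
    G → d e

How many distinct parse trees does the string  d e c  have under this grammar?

1

Parse trees for d e c:
  [Z [G d e] c]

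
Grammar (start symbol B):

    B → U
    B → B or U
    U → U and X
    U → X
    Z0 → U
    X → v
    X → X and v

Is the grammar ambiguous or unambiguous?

Ambiguous

Witness: v and v

Derivation 1: B ⇒ U ⇒ U and X ⇒ X and X ⇒ v and X ⇒ v and v
Derivation 2: B ⇒ U ⇒ X ⇒ X and v ⇒ v and v

Two distinct leftmost derivations for the same string.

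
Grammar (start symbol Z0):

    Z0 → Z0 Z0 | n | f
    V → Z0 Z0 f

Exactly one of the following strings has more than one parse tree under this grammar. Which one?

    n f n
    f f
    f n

n f n

n f n: 2 trees
f f: 1 tree
f n: 1 tree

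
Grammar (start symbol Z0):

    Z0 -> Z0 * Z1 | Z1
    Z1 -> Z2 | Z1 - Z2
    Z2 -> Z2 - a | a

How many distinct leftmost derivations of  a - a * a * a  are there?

2

Parse trees for a - a * a * a:
  [Z0 [Z0 [Z0 [Z1 [Z2 [Z2 a] - a]]] * [Z1 [Z2 a]]] * [Z1 [Z2 a]]]
  [Z0 [Z0 [Z0 [Z1 [Z1 [Z2 a]] - [Z2 a]]] * [Z1 [Z2 a]]] * [Z1 [Z2 a]]]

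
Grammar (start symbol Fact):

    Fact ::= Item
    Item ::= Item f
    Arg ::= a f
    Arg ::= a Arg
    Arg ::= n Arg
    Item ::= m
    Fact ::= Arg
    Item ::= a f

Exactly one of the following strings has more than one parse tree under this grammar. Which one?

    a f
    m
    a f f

a f: 2 trees
m: 1 tree
a f f: 1 tree

a f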